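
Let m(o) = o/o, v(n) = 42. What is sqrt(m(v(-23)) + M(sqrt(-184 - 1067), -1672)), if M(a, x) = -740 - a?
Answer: sqrt(-739 - 3*I*sqrt(139)) ≈ 0.65036 - 27.192*I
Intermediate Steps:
m(o) = 1
sqrt(m(v(-23)) + M(sqrt(-184 - 1067), -1672)) = sqrt(1 + (-740 - sqrt(-184 - 1067))) = sqrt(1 + (-740 - sqrt(-1251))) = sqrt(1 + (-740 - 3*I*sqrt(139))) = sqrt(-739 - 3*I*sqrt(139))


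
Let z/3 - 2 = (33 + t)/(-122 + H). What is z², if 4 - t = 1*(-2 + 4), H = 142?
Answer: 2025/16 ≈ 126.56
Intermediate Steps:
t = 2 (t = 4 - (-2 + 4) = 4 - 2 = 2)
z = 45/4 (z = 6 + 3*((33 + 2)/(-122 + 142)) = 6 + 3*(35/20) = 6 + 3*(35*(1/20)) = 6 + 3*(7/4) = 6 + 21/4 = 45/4 ≈ 11.250)
z² = (45/4)² = 2025/16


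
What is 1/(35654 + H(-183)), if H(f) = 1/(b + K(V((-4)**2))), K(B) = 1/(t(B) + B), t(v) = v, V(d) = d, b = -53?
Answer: 1695/60433498 ≈ 2.8047e-5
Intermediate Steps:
K(B) = 1/(2*B) (K(B) = 1/(B + B) = 1/(2*B))
H(f) = -32/1695 (H(f) = 1/(-53 + 1/(2*((-4)**2))) = 1/(-53 + (1/2)/16) = 1/(-53 + (1/2)*(1/16)) = 1/(-53 + 1/32) = 1/(-1695/32) = -32/1695)
1/(35654 + H(-183)) = 1/(35654 - 32/1695) = 1/(60433498/1695) = 1695/60433498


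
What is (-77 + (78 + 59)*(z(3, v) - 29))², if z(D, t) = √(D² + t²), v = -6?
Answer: 17247105 - 3329100*√5 ≈ 9.8030e+6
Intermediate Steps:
(-77 + (78 + 59)*(z(3, v) - 29))² = (-77 + (78 + 59)*(√(3² + (-6)²) - 29))² = (-77 + 137*(√(9 + 36) - 29))² = (-77 + 137*(√45 - 29))² = (-77 + 137*(3*√5 - 29))² = (-77 + 137*(-29 + 3*√5))² = (-77 + (-3973 + 411*√5))² = (-4050 + 411*√5)²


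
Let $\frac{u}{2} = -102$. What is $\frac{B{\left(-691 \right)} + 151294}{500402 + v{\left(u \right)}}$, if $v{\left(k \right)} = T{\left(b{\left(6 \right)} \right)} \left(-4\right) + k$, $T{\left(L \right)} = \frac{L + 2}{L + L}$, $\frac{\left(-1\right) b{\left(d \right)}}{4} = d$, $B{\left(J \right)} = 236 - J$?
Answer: $\frac{913326}{3001177} \approx 0.30432$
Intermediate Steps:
$u = -204$ ($u = 2 \left(-102\right) = -204$)
$b{\left(d \right)} = - 4 d$
$T{\left(L \right)} = \frac{2 + L}{2 L}$
$v{\left(k \right)} = - \frac{11}{6} + k$ ($v{\left(k \right)} = \frac{2 - 24}{2 \left(\left(-4\right) 6\right)} \left(-4\right) + k = \frac{2 - 24}{2 \left(-24\right)} \left(-4\right) + k = \frac{1}{2} \left(- \frac{1}{24}\right) \left(-22\right) \left(-4\right) + k = \frac{11}{24} \left(-4\right) + k = - \frac{11}{6} + k$)
$\frac{B{\left(-691 \right)} + 151294}{500402 + v{\left(u \right)}} = \frac{\left(236 - -691\right) + 151294}{500402 - \frac{1235}{6}} = \frac{\left(236 + 691\right) + 151294}{500402 - \frac{1235}{6}} = \frac{927 + 151294}{\frac{3001177}{6}} = 152221 \cdot \frac{6}{3001177} = \frac{913326}{3001177}$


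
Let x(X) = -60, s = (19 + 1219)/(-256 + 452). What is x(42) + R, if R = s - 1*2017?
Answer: -202927/98 ≈ -2070.7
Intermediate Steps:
s = 619/98 (s = 1238/196 = 1238*(1/196) = 619/98 ≈ 6.3163)
R = -197047/98 (R = 619/98 - 1*2017 = 619/98 - 2017 = -197047/98 ≈ -2010.7)
x(42) + R = -60 - 197047/98 = -202927/98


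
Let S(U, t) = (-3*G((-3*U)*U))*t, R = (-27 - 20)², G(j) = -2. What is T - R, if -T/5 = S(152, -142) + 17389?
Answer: -84894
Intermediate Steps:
R = 2209 (R = (-47)² = 2209)
S(U, t) = 6*t (S(U, t) = (-3*(-2))*t = 6*t)
T = -82685 (T = -5*(6*(-142) + 17389) = -5*(-852 + 17389) = -5*16537 = -82685)
T - R = -82685 - 1*2209 = -82685 - 2209 = -84894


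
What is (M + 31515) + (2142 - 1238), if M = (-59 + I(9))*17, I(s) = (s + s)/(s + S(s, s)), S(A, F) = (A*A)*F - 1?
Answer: 23153898/737 ≈ 31416.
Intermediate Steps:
S(A, F) = -1 + F*A² (S(A, F) = A²*F - 1 = F*A² - 1 = -1 + F*A²)
I(s) = 2*s/(-1 + s + s³) (I(s) = (s + s)/(s + (-1 + s*s²)) = (2*s)/(s + (-1 + s³)) = (2*s)/(-1 + s + s³) = 2*s/(-1 + s + s³))
M = -738905/737 (M = (-59 + 2*9/(-1 + 9 + 9³))*17 = (-59 + 2*9/(-1 + 9 + 729))*17 = (-59 + 2*9/737)*17 = (-59 + 2*9*(1/737))*17 = (-59 + 18/737)*17 = -43465/737*17 = -738905/737 ≈ -1002.6)
(M + 31515) + (2142 - 1238) = (-738905/737 + 31515) + (2142 - 1238) = 22487650/737 + 904 = 23153898/737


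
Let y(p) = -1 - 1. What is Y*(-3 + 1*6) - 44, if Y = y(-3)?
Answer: -50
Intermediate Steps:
y(p) = -2
Y = -2
Y*(-3 + 1*6) - 44 = -2*(-3 + 1*6) - 44 = -2*(-3 + 6) - 44 = -2*3 - 44 = -6 - 44 = -50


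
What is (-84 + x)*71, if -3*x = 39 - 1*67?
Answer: -15904/3 ≈ -5301.3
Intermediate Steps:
x = 28/3 (x = -(39 - 1*67)/3 = -(39 - 67)/3 = -1/3*(-28) = 28/3 ≈ 9.3333)
(-84 + x)*71 = (-84 + 28/3)*71 = -224/3*71 = -15904/3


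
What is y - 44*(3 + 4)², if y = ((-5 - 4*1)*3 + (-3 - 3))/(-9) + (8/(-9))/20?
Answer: -96857/45 ≈ -2152.4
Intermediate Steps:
y = 163/45 (y = ((-5 - 4)*3 - 6)*(-⅑) + (8*(-⅑))*(1/20) = (-9*3 - 6)*(-⅑) - 8/9*1/20 = (-27 - 6)*(-⅑) - 2/45 = -33*(-⅑) - 2/45 = 11/3 - 2/45 = 163/45 ≈ 3.6222)
y - 44*(3 + 4)² = 163/45 - 44*(3 + 4)² = 163/45 - 44*7² = 163/45 - 44*49 = 163/45 - 2156 = -96857/45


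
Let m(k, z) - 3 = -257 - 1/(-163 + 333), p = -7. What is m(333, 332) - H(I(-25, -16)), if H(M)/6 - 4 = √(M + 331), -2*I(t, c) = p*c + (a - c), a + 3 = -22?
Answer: -47261/170 - 3*√1118 ≈ -378.32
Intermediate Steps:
a = -25 (a = -3 - 22 = -25)
I(t, c) = 25/2 + 4*c (I(t, c) = -(-7*c + (-25 - c))/2 = -(-25 - 8*c)/2 = 25/2 + 4*c)
m(k, z) = -43181/170 (m(k, z) = 3 + (-257 - 1/(-163 + 333)) = 3 + (-257 - 1/170) = 3 - 43691/170 = -43181/170)
H(M) = 24 + 6*√(331 + M) (H(M) = 24 + 6*√(M + 331) = 24 + 6*√(331 + M))
m(333, 332) - H(I(-25, -16)) = -43181/170 - (24 + 6*√(331 + (25/2 + 4*(-16)))) = -43181/170 - (24 + 6*√(331 + (25/2 - 64))) = -43181/170 - (24 + 6*√(331 - 103/2)) = -43181/170 - (24 + 6*√(559/2)) = -43181/170 - (24 + 6*(√1118/2)) = -43181/170 - (24 + 3*√1118) = -43181/170 + (-24 - 3*√1118) = -47261/170 - 3*√1118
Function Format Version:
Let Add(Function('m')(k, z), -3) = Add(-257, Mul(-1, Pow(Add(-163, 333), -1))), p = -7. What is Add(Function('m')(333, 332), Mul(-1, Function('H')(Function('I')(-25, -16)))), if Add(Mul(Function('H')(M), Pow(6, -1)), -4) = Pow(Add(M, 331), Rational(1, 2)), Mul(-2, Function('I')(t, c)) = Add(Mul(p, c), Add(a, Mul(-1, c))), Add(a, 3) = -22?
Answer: Add(Rational(-47261, 170), Mul(-3, Pow(1118, Rational(1, 2)))) ≈ -378.32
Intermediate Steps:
a = -25 (a = Add(-3, -22) = -25)
Function('I')(t, c) = Add(Rational(25, 2), Mul(4, c)) (Function('I')(t, c) = Mul(Rational(-1, 2), Add(Mul(-7, c), Add(-25, Mul(-1, c)))) = Mul(Rational(-1, 2), Add(-25, Mul(-8, c))) = Add(Rational(25, 2), Mul(4, c)))
Function('m')(k, z) = Rational(-43181, 170) (Function('m')(k, z) = Add(3, Add(-257, Mul(-1, Pow(Add(-163, 333), -1)))) = Add(3, Add(-257, Mul(-1, Pow(170, -1)))) = Add(3, Add(-257, Mul(-1, Rational(1, 170)))) = Add(3, Add(-257, Rational(-1, 170))) = Add(3, Rational(-43691, 170)) = Rational(-43181, 170))
Function('H')(M) = Add(24, Mul(6, Pow(Add(331, M), Rational(1, 2)))) (Function('H')(M) = Add(24, Mul(6, Pow(Add(M, 331), Rational(1, 2)))) = Add(24, Mul(6, Pow(Add(331, M), Rational(1, 2)))))
Add(Function('m')(333, 332), Mul(-1, Function('H')(Function('I')(-25, -16)))) = Add(Rational(-43181, 170), Mul(-1, Add(24, Mul(6, Pow(Add(331, Add(Rational(25, 2), Mul(4, -16))), Rational(1, 2)))))) = Add(Rational(-43181, 170), Mul(-1, Add(24, Mul(6, Pow(Add(331, Add(Rational(25, 2), -64)), Rational(1, 2)))))) = Add(Rational(-43181, 170), Mul(-1, Add(24, Mul(6, Pow(Add(331, Rational(-103, 2)), Rational(1, 2)))))) = Add(Rational(-43181, 170), Mul(-1, Add(24, Mul(6, Pow(Rational(559, 2), Rational(1, 2)))))) = Add(Rational(-43181, 170), Mul(-1, Add(24, Mul(6, Mul(Rational(1, 2), Pow(1118, Rational(1, 2))))))) = Add(Rational(-43181, 170), Mul(-1, Add(24, Mul(3, Pow(1118, Rational(1, 2)))))) = Add(Rational(-43181, 170), Add(-24, Mul(-3, Pow(1118, Rational(1, 2))))) = Add(Rational(-47261, 170), Mul(-3, Pow(1118, Rational(1, 2))))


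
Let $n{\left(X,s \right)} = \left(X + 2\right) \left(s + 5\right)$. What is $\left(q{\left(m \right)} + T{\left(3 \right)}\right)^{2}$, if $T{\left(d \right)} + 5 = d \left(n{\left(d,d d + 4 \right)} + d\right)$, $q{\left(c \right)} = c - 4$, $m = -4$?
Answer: $70756$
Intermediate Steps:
$q{\left(c \right)} = -4 + c$ ($q{\left(c \right)} = c - 4 = -4 + c$)
$n{\left(X,s \right)} = \left(2 + X\right) \left(5 + s\right)$
$T{\left(d \right)} = -5 + d \left(18 + 2 d^{2} + 6 d + d \left(4 + d^{2}\right)\right)$ ($T{\left(d \right)} = -5 + d \left(\left(10 + 2 \left(d d + 4\right) + 5 d + d \left(d d + 4\right)\right) + d\right) = -5 + d \left(\left(10 + 2 \left(d^{2} + 4\right) + 5 d + d \left(d^{2} + 4\right)\right) + d\right) = -5 + d \left(\left(10 + 2 \left(4 + d^{2}\right) + 5 d + d \left(4 + d^{2}\right)\right) + d\right) = -5 + d \left(\left(10 + \left(8 + 2 d^{2}\right) + 5 d + d \left(4 + d^{2}\right)\right) + d\right) = -5 + d \left(\left(18 + 2 d^{2} + 5 d + d \left(4 + d^{2}\right)\right) + d\right) = -5 + d \left(18 + 2 d^{2} + 6 d + d \left(4 + d^{2}\right)\right)$)
$\left(q{\left(m \right)} + T{\left(3 \right)}\right)^{2} = \left(\left(-4 - 4\right) + \left(-5 + 3^{4} + 2 \cdot 3^{3} + 10 \cdot 3^{2} + 18 \cdot 3\right)\right)^{2} = \left(-8 + \left(-5 + 81 + 2 \cdot 27 + 10 \cdot 9 + 54\right)\right)^{2} = \left(-8 + \left(-5 + 81 + 54 + 90 + 54\right)\right)^{2} = \left(-8 + 274\right)^{2} = 266^{2} = 70756$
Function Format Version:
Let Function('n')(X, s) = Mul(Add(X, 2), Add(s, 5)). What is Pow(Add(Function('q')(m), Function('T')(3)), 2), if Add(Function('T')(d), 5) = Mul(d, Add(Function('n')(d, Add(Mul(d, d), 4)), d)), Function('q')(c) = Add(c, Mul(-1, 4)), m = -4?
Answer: 70756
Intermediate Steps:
Function('q')(c) = Add(-4, c) (Function('q')(c) = Add(c, -4) = Add(-4, c))
Function('n')(X, s) = Mul(Add(2, X), Add(5, s))
Function('T')(d) = Add(-5, Mul(d, Add(18, Mul(2, Pow(d, 2)), Mul(6, d), Mul(d, Add(4, Pow(d, 2)))))) (Function('T')(d) = Add(-5, Mul(d, Add(Add(10, Mul(2, Add(Mul(d, d), 4)), Mul(5, d), Mul(d, Add(Mul(d, d), 4))), d))) = Add(-5, Mul(d, Add(Add(10, Mul(2, Add(Pow(d, 2), 4)), Mul(5, d), Mul(d, Add(Pow(d, 2), 4))), d))) = Add(-5, Mul(d, Add(Add(10, Mul(2, Add(4, Pow(d, 2))), Mul(5, d), Mul(d, Add(4, Pow(d, 2)))), d))) = Add(-5, Mul(d, Add(Add(10, Add(8, Mul(2, Pow(d, 2))), Mul(5, d), Mul(d, Add(4, Pow(d, 2)))), d))) = Add(-5, Mul(d, Add(Add(18, Mul(2, Pow(d, 2)), Mul(5, d), Mul(d, Add(4, Pow(d, 2)))), d))) = Add(-5, Mul(d, Add(18, Mul(2, Pow(d, 2)), Mul(6, d), Mul(d, Add(4, Pow(d, 2)))))))
Pow(Add(Function('q')(m), Function('T')(3)), 2) = Pow(Add(Add(-4, -4), Add(-5, Pow(3, 4), Mul(2, Pow(3, 3)), Mul(10, Pow(3, 2)), Mul(18, 3))), 2) = Pow(Add(-8, Add(-5, 81, Mul(2, 27), Mul(10, 9), 54)), 2) = Pow(Add(-8, Add(-5, 81, 54, 90, 54)), 2) = Pow(Add(-8, 274), 2) = Pow(266, 2) = 70756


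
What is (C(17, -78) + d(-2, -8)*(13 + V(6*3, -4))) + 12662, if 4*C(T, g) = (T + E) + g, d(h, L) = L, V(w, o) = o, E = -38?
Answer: 50261/4 ≈ 12565.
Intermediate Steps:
C(T, g) = -19/2 + T/4 + g/4 (C(T, g) = ((T - 38) + g)/4 = ((-38 + T) + g)/4 = (-38 + T + g)/4 = -19/2 + T/4 + g/4)
(C(17, -78) + d(-2, -8)*(13 + V(6*3, -4))) + 12662 = ((-19/2 + (¼)*17 + (¼)*(-78)) - 8*(13 - 4)) + 12662 = ((-19/2 + 17/4 - 39/2) - 8*9) + 12662 = (-99/4 - 72) + 12662 = -387/4 + 12662 = 50261/4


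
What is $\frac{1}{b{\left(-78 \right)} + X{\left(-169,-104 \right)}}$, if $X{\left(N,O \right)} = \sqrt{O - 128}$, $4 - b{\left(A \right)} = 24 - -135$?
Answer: $- \frac{155}{24257} - \frac{2 i \sqrt{58}}{24257} \approx -0.0063899 - 0.00062792 i$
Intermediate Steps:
$b{\left(A \right)} = -155$ ($b{\left(A \right)} = 4 - \left(24 - -135\right) = 4 - \left(24 + 135\right) = 4 - 159 = -155$)
$X{\left(N,O \right)} = \sqrt{-128 + O}$
$\frac{1}{b{\left(-78 \right)} + X{\left(-169,-104 \right)}} = \frac{1}{-155 + \sqrt{-128 - 104}} = \frac{1}{-155 + \sqrt{-232}} = \frac{1}{-155 + 2 i \sqrt{58}}$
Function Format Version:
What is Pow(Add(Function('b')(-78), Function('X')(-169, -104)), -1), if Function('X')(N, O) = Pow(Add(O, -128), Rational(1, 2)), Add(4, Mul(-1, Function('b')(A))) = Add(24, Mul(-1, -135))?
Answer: Add(Rational(-155, 24257), Mul(Rational(-2, 24257), I, Pow(58, Rational(1, 2)))) ≈ Add(-0.0063899, Mul(-0.00062792, I))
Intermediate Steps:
Function('b')(A) = -155 (Function('b')(A) = Add(4, Mul(-1, Add(24, Mul(-1, -135)))) = Add(4, Mul(-1, Add(24, 135))) = Add(4, Mul(-1, 159)) = Add(4, -159) = -155)
Function('X')(N, O) = Pow(Add(-128, O), Rational(1, 2))
Pow(Add(Function('b')(-78), Function('X')(-169, -104)), -1) = Pow(Add(-155, Pow(Add(-128, -104), Rational(1, 2))), -1) = Pow(Add(-155, Pow(-232, Rational(1, 2))), -1) = Pow(Add(-155, Mul(2, I, Pow(58, Rational(1, 2)))), -1)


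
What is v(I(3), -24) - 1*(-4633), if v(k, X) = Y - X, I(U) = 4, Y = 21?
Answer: 4678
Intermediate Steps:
v(k, X) = 21 - X
v(I(3), -24) - 1*(-4633) = (21 - 1*(-24)) - 1*(-4633) = (21 + 24) + 4633 = 45 + 4633 = 4678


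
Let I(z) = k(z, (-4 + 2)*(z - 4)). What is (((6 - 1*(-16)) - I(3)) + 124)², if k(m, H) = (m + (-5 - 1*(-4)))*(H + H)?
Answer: 19044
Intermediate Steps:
k(m, H) = 2*H*(-1 + m) (k(m, H) = (m + (-5 + 4))*(2*H) = (m - 1)*(2*H) = (-1 + m)*(2*H) = 2*H*(-1 + m))
I(z) = 2*(-1 + z)*(8 - 2*z) (I(z) = 2*((-4 + 2)*(z - 4))*(-1 + z) = 2*(-2*(-4 + z))*(-1 + z) = 2*(8 - 2*z)*(-1 + z) = 2*(-1 + z)*(8 - 2*z))
(((6 - 1*(-16)) - I(3)) + 124)² = (((6 - 1*(-16)) - (-4)*(-1 + 3)*(-4 + 3)) + 124)² = (((6 + 16) - (-4)*2*(-1)) + 124)² = ((22 - 1*8) + 124)² = ((22 - 8) + 124)² = (14 + 124)² = 138² = 19044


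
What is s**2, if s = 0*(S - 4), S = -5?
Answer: 0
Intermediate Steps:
s = 0 (s = 0*(-5 - 4) = 0*(-9) = 0)
s**2 = 0**2 = 0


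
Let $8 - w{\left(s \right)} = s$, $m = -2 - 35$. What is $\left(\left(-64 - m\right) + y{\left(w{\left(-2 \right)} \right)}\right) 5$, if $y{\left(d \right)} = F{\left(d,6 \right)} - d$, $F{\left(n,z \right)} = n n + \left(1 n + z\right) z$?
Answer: $795$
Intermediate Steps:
$m = -37$
$F{\left(n,z \right)} = n^{2} + z \left(n + z\right)$ ($F{\left(n,z \right)} = n^{2} + \left(n + z\right) z = n^{2} + z \left(n + z\right)$)
$w{\left(s \right)} = 8 - s$
$y{\left(d \right)} = 36 + d^{2} + 5 d$ ($y{\left(d \right)} = \left(d^{2} + 6^{2} + d 6\right) - d = \left(d^{2} + 36 + 6 d\right) - d = \left(36 + d^{2} + 6 d\right) - d = 36 + d^{2} + 5 d$)
$\left(\left(-64 - m\right) + y{\left(w{\left(-2 \right)} \right)}\right) 5 = \left(\left(-64 - -37\right) + \left(36 + \left(8 - -2\right)^{2} + 5 \left(8 - -2\right)\right)\right) 5 = \left(\left(-64 + 37\right) + \left(36 + \left(8 + 2\right)^{2} + 5 \left(8 + 2\right)\right)\right) 5 = \left(-27 + \left(36 + 10^{2} + 5 \cdot 10\right)\right) 5 = \left(-27 + \left(36 + 100 + 50\right)\right) 5 = \left(-27 + 186\right) 5 = 159 \cdot 5 = 795$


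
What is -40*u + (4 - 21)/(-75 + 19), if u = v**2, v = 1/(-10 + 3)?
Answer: -201/392 ≈ -0.51276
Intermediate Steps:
v = -1/7 (v = 1/(-7) = -1/7 ≈ -0.14286)
u = 1/49 (u = (-1/7)**2 = 1/49 ≈ 0.020408)
-40*u + (4 - 21)/(-75 + 19) = -40*1/49 + (4 - 21)/(-75 + 19) = -40/49 - 17/(-56) = -40/49 - 17*(-1/56) = -40/49 + 17/56 = -201/392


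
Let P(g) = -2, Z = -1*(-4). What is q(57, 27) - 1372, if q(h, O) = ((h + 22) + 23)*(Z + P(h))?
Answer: -1168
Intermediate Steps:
Z = 4
q(h, O) = 90 + 2*h (q(h, O) = ((h + 22) + 23)*(4 - 2) = ((22 + h) + 23)*2 = (45 + h)*2 = 90 + 2*h)
q(57, 27) - 1372 = (90 + 2*57) - 1372 = (90 + 114) - 1372 = 204 - 1372 = -1168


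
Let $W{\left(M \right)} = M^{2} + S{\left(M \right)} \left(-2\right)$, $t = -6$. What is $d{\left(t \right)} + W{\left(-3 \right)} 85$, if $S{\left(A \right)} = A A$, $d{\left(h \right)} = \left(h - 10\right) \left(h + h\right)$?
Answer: $-573$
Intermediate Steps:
$d{\left(h \right)} = 2 h \left(-10 + h\right)$ ($d{\left(h \right)} = \left(-10 + h\right) 2 h = 2 h \left(-10 + h\right)$)
$S{\left(A \right)} = A^{2}$
$W{\left(M \right)} = - M^{2}$ ($W{\left(M \right)} = M^{2} + M^{2} \left(-2\right) = M^{2} - 2 M^{2} = - M^{2}$)
$d{\left(t \right)} + W{\left(-3 \right)} 85 = 2 \left(-6\right) \left(-10 - 6\right) + - \left(-3\right)^{2} \cdot 85 = 2 \left(-6\right) \left(-16\right) + \left(-1\right) 9 \cdot 85 = 192 - 765 = -573$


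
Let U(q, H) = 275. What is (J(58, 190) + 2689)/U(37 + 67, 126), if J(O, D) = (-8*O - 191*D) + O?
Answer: -34007/275 ≈ -123.66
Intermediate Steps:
J(O, D) = -191*D - 7*O (J(O, D) = (-191*D - 8*O) + O = -191*D - 7*O)
(J(58, 190) + 2689)/U(37 + 67, 126) = ((-191*190 - 7*58) + 2689)/275 = ((-36290 - 406) + 2689)*(1/275) = (-36696 + 2689)*(1/275) = -34007*1/275 = -34007/275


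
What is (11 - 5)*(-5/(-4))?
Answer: 15/2 ≈ 7.5000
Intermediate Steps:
(11 - 5)*(-5/(-4)) = 6*(-5*(-¼)) = 6*(5/4) = 15/2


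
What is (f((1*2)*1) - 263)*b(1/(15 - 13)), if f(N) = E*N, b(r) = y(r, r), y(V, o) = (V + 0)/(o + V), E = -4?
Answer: -271/2 ≈ -135.50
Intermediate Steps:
y(V, o) = V/(V + o)
b(r) = ½ (b(r) = r/(r + r) = r/((2*r)) = r*(1/(2*r)) = ½)
f(N) = -4*N
(f((1*2)*1) - 263)*b(1/(15 - 13)) = (-4*1*2 - 263)*(½) = (-8 - 263)*(½) = -271*½ = -271/2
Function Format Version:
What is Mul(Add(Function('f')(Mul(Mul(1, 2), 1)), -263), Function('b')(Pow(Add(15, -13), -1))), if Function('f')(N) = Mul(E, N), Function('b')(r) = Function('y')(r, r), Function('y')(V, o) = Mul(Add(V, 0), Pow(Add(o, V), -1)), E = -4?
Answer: Rational(-271, 2) ≈ -135.50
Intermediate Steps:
Function('y')(V, o) = Mul(V, Pow(Add(V, o), -1))
Function('b')(r) = Rational(1, 2) (Function('b')(r) = Mul(r, Pow(Add(r, r), -1)) = Mul(r, Pow(Mul(2, r), -1)) = Mul(r, Mul(Rational(1, 2), Pow(r, -1))) = Rational(1, 2))
Function('f')(N) = Mul(-4, N)
Mul(Add(Function('f')(Mul(Mul(1, 2), 1)), -263), Function('b')(Pow(Add(15, -13), -1))) = Mul(Add(Mul(-4, Mul(Mul(1, 2), 1)), -263), Rational(1, 2)) = Mul(Add(Mul(-4, Mul(2, 1)), -263), Rational(1, 2)) = Mul(Add(Mul(-4, 2), -263), Rational(1, 2)) = Mul(Add(-8, -263), Rational(1, 2)) = Mul(-271, Rational(1, 2)) = Rational(-271, 2)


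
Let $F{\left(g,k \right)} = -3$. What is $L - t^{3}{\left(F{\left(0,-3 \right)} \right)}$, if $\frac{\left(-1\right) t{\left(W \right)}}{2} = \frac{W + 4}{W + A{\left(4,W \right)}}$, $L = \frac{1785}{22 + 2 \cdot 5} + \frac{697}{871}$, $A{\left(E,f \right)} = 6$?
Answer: $\frac{42803029}{752544} \approx 56.878$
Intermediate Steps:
$L = \frac{1577039}{27872}$ ($L = \frac{1785}{22 + 10} + 697 \cdot \frac{1}{871} = \frac{1785}{32} + \frac{697}{871} = \frac{1577039}{27872} \approx 56.581$)
$t{\left(W \right)} = - \frac{2 \left(4 + W\right)}{6 + W}$ ($t{\left(W \right)} = - 2 \frac{W + 4}{W + 6} = - 2 \frac{4 + W}{6 + W} = - \frac{2 \left(4 + W\right)}{6 + W}$)
$L - t^{3}{\left(F{\left(0,-3 \right)} \right)} = \frac{1577039}{27872} - \left(\frac{2 \left(-4 - -3\right)}{6 - 3}\right)^{3} = \frac{1577039}{27872} - \left(\frac{2 \left(-4 + 3\right)}{3}\right)^{3} = \frac{1577039}{27872} - \left(2 \cdot \frac{1}{3} \left(-1\right)\right)^{3} = \frac{1577039}{27872} - \left(- \frac{2}{3}\right)^{3} = \frac{1577039}{27872} - - \frac{8}{27} = \frac{1577039}{27872} + \frac{8}{27} = \frac{42803029}{752544}$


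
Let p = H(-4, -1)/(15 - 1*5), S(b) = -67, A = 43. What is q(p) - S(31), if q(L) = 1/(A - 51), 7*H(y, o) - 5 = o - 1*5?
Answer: 535/8 ≈ 66.875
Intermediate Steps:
H(y, o) = o/7 (H(y, o) = 5/7 + (o - 1*5)/7 = 5/7 + (o - 5)/7 = 5/7 + (-5 + o)/7 = 5/7 + (-5/7 + o/7) = o/7)
p = -1/70 (p = ((⅐)*(-1))/(15 - 1*5) = -1/(7*(15 - 5)) = -⅐/10 = -⅐*⅒ = -1/70 ≈ -0.014286)
q(L) = -⅛ (q(L) = 1/(43 - 51) = 1/(-8) = -⅛)
q(p) - S(31) = -⅛ - 1*(-67) = -⅛ + 67 = 535/8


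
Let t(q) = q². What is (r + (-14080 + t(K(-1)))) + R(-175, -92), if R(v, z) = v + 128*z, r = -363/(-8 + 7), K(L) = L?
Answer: -25667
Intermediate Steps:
r = 363 (r = -363/(-1) = -363*(-1) = 363)
(r + (-14080 + t(K(-1)))) + R(-175, -92) = (363 + (-14080 + (-1)²)) + (-175 + 128*(-92)) = (363 + (-14080 + 1)) + (-175 - 11776) = (363 - 14079) - 11951 = -13716 - 11951 = -25667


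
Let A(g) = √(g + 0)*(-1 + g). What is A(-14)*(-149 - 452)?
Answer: 9015*I*√14 ≈ 33731.0*I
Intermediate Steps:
A(g) = √g*(-1 + g)
A(-14)*(-149 - 452) = (√(-14)*(-1 - 14))*(-149 - 452) = ((I*√14)*(-15))*(-601) = -15*I*√14*(-601) = 9015*I*√14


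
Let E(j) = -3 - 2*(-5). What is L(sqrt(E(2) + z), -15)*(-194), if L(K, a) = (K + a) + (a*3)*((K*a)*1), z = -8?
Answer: 2910 - 131144*I ≈ 2910.0 - 1.3114e+5*I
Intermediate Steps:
E(j) = 7 (E(j) = -3 + 10 = 7)
L(K, a) = K + a + 3*K*a**2 (L(K, a) = (K + a) + (3*a)*(K*a) = (K + a) + 3*K*a**2 = K + a + 3*K*a**2)
L(sqrt(E(2) + z), -15)*(-194) = (sqrt(7 - 8) - 15 + 3*sqrt(7 - 8)*(-15)**2)*(-194) = (sqrt(-1) - 15 + 3*sqrt(-1)*225)*(-194) = (I - 15 + 3*I*225)*(-194) = (I - 15 + 675*I)*(-194) = (-15 + 676*I)*(-194) = 2910 - 131144*I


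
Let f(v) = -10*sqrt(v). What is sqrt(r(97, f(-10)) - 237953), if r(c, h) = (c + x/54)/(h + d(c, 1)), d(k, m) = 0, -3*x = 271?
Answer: sqrt(-7709677200 + 30886*I*sqrt(10))/180 ≈ 0.0030899 + 487.8*I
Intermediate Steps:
x = -271/3 (x = -1/3*271 = -271/3 ≈ -90.333)
r(c, h) = (-271/162 + c)/h (r(c, h) = (c - 271/3/54)/(h + 0) = (c - 271/3*1/54)/h = (c - 271/162)/h = (-271/162 + c)/h)
sqrt(r(97, f(-10)) - 237953) = sqrt((-271/162 + 97)/((-10*I*sqrt(10))) - 237953) = sqrt((15443/162)/(-10*I*sqrt(10)) - 237953) = sqrt((I*sqrt(10)/100)*(15443/162) - 237953) = sqrt(15443*I*sqrt(10)/16200 - 237953) = sqrt(-237953 + 15443*I*sqrt(10)/16200)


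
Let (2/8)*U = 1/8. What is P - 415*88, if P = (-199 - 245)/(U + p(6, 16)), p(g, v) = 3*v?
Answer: -3543328/97 ≈ -36529.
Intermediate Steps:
U = 1/2 (U = 4/8 = 4*(1/8) = 1/2 ≈ 0.50000)
P = -888/97 (P = (-199 - 245)/(1/2 + 3*16) = -444/(1/2 + 48) = -444/97/2 = -444*2/97 = -888/97 ≈ -9.1546)
P - 415*88 = -888/97 - 415*88 = -888/97 - 36520 = -3543328/97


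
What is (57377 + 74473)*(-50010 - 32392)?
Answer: -10864703700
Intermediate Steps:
(57377 + 74473)*(-50010 - 32392) = 131850*(-82402) = -10864703700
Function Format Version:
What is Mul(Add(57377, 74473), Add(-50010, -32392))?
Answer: -10864703700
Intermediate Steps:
Mul(Add(57377, 74473), Add(-50010, -32392)) = Mul(131850, -82402) = -10864703700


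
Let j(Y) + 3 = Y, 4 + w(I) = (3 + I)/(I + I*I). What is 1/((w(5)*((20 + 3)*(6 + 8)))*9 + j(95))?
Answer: -5/53636 ≈ -9.3221e-5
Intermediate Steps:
w(I) = -4 + (3 + I)/(I + I²) (w(I) = -4 + (3 + I)/(I + I*I) = -4 + (3 + I)/(I + I²))
j(Y) = -3 + Y
1/((w(5)*((20 + 3)*(6 + 8)))*9 + j(95)) = 1/((((3 - 4*5² - 3*5)/(5*(1 + 5)))*((20 + 3)*(6 + 8)))*9 + (-3 + 95)) = 1/((((⅕)*(3 - 4*25 - 15)/6)*(23*14))*9 + 92) = 1/((((⅕)*(⅙)*(3 - 100 - 15))*322)*9 + 92) = 1/((((⅕)*(⅙)*(-112))*322)*9 + 92) = 1/(-56/15*322*9 + 92) = 1/(-18032/15*9 + 92) = 1/(-54096/5 + 92) = 1/(-53636/5) = -5/53636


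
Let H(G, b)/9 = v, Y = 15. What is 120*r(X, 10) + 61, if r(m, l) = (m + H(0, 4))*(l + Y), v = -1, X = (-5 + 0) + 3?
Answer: -32939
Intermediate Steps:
X = -2 (X = -5 + 3 = -2)
H(G, b) = -9 (H(G, b) = 9*(-1) = -9)
r(m, l) = (-9 + m)*(15 + l) (r(m, l) = (m - 9)*(l + 15) = (-9 + m)*(15 + l))
120*r(X, 10) + 61 = 120*(-135 - 9*10 + 15*(-2) + 10*(-2)) + 61 = 120*(-135 - 90 - 30 - 20) + 61 = 120*(-275) + 61 = -33000 + 61 = -32939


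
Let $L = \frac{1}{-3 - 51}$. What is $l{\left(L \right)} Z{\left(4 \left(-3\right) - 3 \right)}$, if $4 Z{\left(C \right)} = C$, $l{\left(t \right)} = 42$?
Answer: $- \frac{315}{2} \approx -157.5$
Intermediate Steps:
$L = - \frac{1}{54}$ ($L = \frac{1}{-54} = - \frac{1}{54} \approx -0.018519$)
$Z{\left(C \right)} = \frac{C}{4}$
$l{\left(L \right)} Z{\left(4 \left(-3\right) - 3 \right)} = 42 \frac{4 \left(-3\right) - 3}{4} = 42 \frac{-12 - 3}{4} = 42 \cdot \frac{1}{4} \left(-15\right) = 42 \left(- \frac{15}{4}\right) = - \frac{315}{2}$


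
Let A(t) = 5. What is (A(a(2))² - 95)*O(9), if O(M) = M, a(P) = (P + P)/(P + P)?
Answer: -630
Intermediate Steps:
a(P) = 1 (a(P) = (2*P)/((2*P)) = (2*P)*(1/(2*P)) = 1)
(A(a(2))² - 95)*O(9) = (5² - 95)*9 = (25 - 95)*9 = -70*9 = -630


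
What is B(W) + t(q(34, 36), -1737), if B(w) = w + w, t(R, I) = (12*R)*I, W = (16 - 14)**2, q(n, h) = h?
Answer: -750376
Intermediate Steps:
W = 4 (W = 2**2 = 4)
t(R, I) = 12*I*R
B(w) = 2*w
B(W) + t(q(34, 36), -1737) = 2*4 + 12*(-1737)*36 = 8 - 750384 = -750376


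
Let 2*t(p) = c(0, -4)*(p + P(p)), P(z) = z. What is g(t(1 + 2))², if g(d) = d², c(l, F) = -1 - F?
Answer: 6561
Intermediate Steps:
t(p) = 3*p (t(p) = ((-1 - 1*(-4))*(p + p))/2 = ((-1 + 4)*(2*p))/2 = (3*(2*p))/2 = (6*p)/2 = 3*p)
g(t(1 + 2))² = ((3*(1 + 2))²)² = ((3*3)²)² = (9²)² = 81² = 6561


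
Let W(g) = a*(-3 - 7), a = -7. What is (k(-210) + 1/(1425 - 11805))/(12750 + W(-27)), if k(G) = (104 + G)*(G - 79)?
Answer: 317980919/133071600 ≈ 2.3895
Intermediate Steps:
W(g) = 70 (W(g) = -7*(-3 - 7) = -7*(-10) = 70)
k(G) = (-79 + G)*(104 + G) (k(G) = (104 + G)*(-79 + G) = (-79 + G)*(104 + G))
(k(-210) + 1/(1425 - 11805))/(12750 + W(-27)) = ((-8216 + (-210)**2 + 25*(-210)) + 1/(1425 - 11805))/(12750 + 70) = ((-8216 + 44100 - 5250) + 1/(-10380))/12820 = (30634 - 1/10380)*(1/12820) = (317980919/10380)*(1/12820) = 317980919/133071600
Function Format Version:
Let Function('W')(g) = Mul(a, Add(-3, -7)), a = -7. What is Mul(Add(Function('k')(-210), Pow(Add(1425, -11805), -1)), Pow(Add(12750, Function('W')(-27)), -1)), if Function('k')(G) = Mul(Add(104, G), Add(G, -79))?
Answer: Rational(317980919, 133071600) ≈ 2.3895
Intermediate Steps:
Function('W')(g) = 70 (Function('W')(g) = Mul(-7, Add(-3, -7)) = Mul(-7, -10) = 70)
Function('k')(G) = Mul(Add(-79, G), Add(104, G)) (Function('k')(G) = Mul(Add(104, G), Add(-79, G)) = Mul(Add(-79, G), Add(104, G)))
Mul(Add(Function('k')(-210), Pow(Add(1425, -11805), -1)), Pow(Add(12750, Function('W')(-27)), -1)) = Mul(Add(Add(-8216, Pow(-210, 2), Mul(25, -210)), Pow(Add(1425, -11805), -1)), Pow(Add(12750, 70), -1)) = Mul(Add(Add(-8216, 44100, -5250), Pow(-10380, -1)), Pow(12820, -1)) = Mul(Add(30634, Rational(-1, 10380)), Rational(1, 12820)) = Mul(Rational(317980919, 10380), Rational(1, 12820)) = Rational(317980919, 133071600)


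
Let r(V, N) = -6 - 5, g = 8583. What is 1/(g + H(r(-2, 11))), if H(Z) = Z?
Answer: 1/8572 ≈ 0.00011666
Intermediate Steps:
r(V, N) = -11
1/(g + H(r(-2, 11))) = 1/(8583 - 11) = 1/8572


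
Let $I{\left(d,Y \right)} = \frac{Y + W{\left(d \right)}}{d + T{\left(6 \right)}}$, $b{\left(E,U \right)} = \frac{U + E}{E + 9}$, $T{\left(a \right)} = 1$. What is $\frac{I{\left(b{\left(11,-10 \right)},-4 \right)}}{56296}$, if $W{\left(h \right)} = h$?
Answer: $- \frac{79}{1182216} \approx -6.6824 \cdot 10^{-5}$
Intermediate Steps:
$b{\left(E,U \right)} = \frac{E + U}{9 + E}$
$I{\left(d,Y \right)} = \frac{Y + d}{1 + d}$ ($I{\left(d,Y \right)} = \frac{Y + d}{d + 1} = \frac{Y + d}{1 + d}$)
$\frac{I{\left(b{\left(11,-10 \right)},-4 \right)}}{56296} = \frac{\frac{1}{1 + \frac{11 - 10}{9 + 11}} \left(-4 + \frac{11 - 10}{9 + 11}\right)}{56296} = \frac{-4 + \frac{1}{20} \cdot 1}{1 + \frac{1}{20} \cdot 1} \cdot \frac{1}{56296} = \frac{-4 + \frac{1}{20}}{1 + \frac{1}{20}} \cdot \frac{1}{56296} = \frac{1}{\frac{21}{20}} \left(- \frac{79}{20}\right) \frac{1}{56296} = \frac{20}{21} \left(- \frac{79}{20}\right) \frac{1}{56296} = \left(- \frac{79}{21}\right) \frac{1}{56296} = - \frac{79}{1182216}$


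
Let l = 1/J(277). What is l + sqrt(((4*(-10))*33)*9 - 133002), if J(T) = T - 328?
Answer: -1/51 + 3*I*sqrt(16098) ≈ -0.019608 + 380.63*I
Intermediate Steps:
J(T) = -328 + T
l = -1/51 (l = 1/(-328 + 277) = 1/(-51) = -1/51 ≈ -0.019608)
l + sqrt(((4*(-10))*33)*9 - 133002) = -1/51 + sqrt(((4*(-10))*33)*9 - 133002) = -1/51 + sqrt(-40*33*9 - 133002) = -1/51 + sqrt(-1320*9 - 133002) = -1/51 + sqrt(-11880 - 133002) = -1/51 + sqrt(-144882) = -1/51 + 3*I*sqrt(16098)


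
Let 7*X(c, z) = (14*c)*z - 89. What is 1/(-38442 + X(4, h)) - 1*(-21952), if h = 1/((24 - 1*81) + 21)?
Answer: 53182254209/2422661 ≈ 21952.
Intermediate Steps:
h = -1/36 (h = 1/((24 - 81) + 21) = 1/(-57 + 21) = 1/(-36) = -1/36 ≈ -0.027778)
X(c, z) = -89/7 + 2*c*z (X(c, z) = ((14*c)*z - 89)/7 = (14*c*z - 89)/7 = (-89 + 14*c*z)/7 = -89/7 + 2*c*z)
1/(-38442 + X(4, h)) - 1*(-21952) = 1/(-38442 + (-89/7 + 2*4*(-1/36))) - 1*(-21952) = 1/(-38442 + (-89/7 - 2/9)) + 21952 = 1/(-38442 - 815/63) + 21952 = 1/(-2422661/63) + 21952 = -63/2422661 + 21952 = 53182254209/2422661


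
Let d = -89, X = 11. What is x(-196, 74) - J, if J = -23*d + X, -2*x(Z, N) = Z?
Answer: -1960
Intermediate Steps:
x(Z, N) = -Z/2
J = 2058 (J = -23*(-89) + 11 = 2047 + 11 = 2058)
x(-196, 74) - J = -½*(-196) - 1*2058 = 98 - 2058 = -1960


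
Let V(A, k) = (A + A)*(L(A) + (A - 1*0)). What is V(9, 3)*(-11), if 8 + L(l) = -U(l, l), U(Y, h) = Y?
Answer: 1584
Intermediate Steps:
L(l) = -8 - l
V(A, k) = -16*A (V(A, k) = (A + A)*((-8 - A) + (A - 1*0)) = (2*A)*((-8 - A) + (A + 0)) = (2*A)*((-8 - A) + A) = (2*A)*(-8) = -16*A)
V(9, 3)*(-11) = -16*9*(-11) = -144*(-11) = 1584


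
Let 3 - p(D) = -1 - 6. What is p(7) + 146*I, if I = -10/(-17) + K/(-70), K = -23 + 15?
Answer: 66978/595 ≈ 112.57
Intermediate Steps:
K = -8
p(D) = 10 (p(D) = 3 - (-1 - 6) = 3 - 1*(-7) = 3 + 7 = 10)
I = 418/595 (I = -10/(-17) - 8/(-70) = -10*(-1/17) - 8*(-1/70) = 10/17 + 4/35 = 418/595 ≈ 0.70252)
p(7) + 146*I = 10 + 146*(418/595) = 10 + 61028/595 = 66978/595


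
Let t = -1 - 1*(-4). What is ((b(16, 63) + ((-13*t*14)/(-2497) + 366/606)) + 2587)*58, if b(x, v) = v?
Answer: 38774711754/252197 ≈ 1.5375e+5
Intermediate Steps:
t = 3 (t = -1 + 4 = 3)
((b(16, 63) + ((-13*t*14)/(-2497) + 366/606)) + 2587)*58 = ((63 + ((-13*3*14)/(-2497) + 366/606)) + 2587)*58 = ((63 + (-39*14*(-1/2497) + 366*(1/606))) + 2587)*58 = ((63 + (-546*(-1/2497) + 61/101)) + 2587)*58 = ((63 + (546/2497 + 61/101)) + 2587)*58 = ((63 + 207463/252197) + 2587)*58 = (16095874/252197 + 2587)*58 = (668529513/252197)*58 = 38774711754/252197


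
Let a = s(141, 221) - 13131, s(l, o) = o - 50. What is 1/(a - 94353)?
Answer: -1/107313 ≈ -9.3185e-6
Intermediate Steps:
s(l, o) = -50 + o
a = -12960 (a = (-50 + 221) - 13131 = 171 - 13131 = -12960)
1/(a - 94353) = 1/(-12960 - 94353) = 1/(-107313) = -1/107313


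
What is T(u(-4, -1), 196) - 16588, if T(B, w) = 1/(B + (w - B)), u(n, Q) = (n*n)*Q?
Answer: -3251247/196 ≈ -16588.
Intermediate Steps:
u(n, Q) = Q*n² (u(n, Q) = n²*Q = Q*n²)
T(B, w) = 1/w
T(u(-4, -1), 196) - 16588 = 1/196 - 16588 = -3251247/196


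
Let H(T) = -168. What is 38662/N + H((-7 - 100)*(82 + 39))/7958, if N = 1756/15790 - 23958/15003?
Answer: -1012316571977573/38900422928 ≈ -26023.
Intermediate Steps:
N = -19552864/13160965 (N = 1756*(1/15790) - 23958*1/15003 = 878/7895 - 2662/1667 = -19552864/13160965 ≈ -1.4857)
38662/N + H((-7 - 100)*(82 + 39))/7958 = 38662/(-19552864/13160965) - 168/7958 = 38662*(-13160965/19552864) - 168*1/7958 = -254414614415/9776432 - 84/3979 = -1012316571977573/38900422928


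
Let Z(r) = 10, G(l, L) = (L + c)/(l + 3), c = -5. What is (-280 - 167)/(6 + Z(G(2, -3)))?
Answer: -447/16 ≈ -27.938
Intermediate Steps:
G(l, L) = (-5 + L)/(3 + l) (G(l, L) = (L - 5)/(l + 3) = (-5 + L)/(3 + l))
(-280 - 167)/(6 + Z(G(2, -3))) = (-280 - 167)/(6 + 10) = -447/16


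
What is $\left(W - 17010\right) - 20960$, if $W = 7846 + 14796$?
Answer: $-15328$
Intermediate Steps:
$W = 22642$
$\left(W - 17010\right) - 20960 = \left(22642 - 17010\right) - 20960 = 5632 - 20960 = -15328$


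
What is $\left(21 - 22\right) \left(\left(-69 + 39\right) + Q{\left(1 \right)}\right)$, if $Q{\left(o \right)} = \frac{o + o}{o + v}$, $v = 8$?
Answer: $\frac{268}{9} \approx 29.778$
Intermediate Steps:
$Q{\left(o \right)} = \frac{2 o}{8 + o}$ ($Q{\left(o \right)} = \frac{o + o}{o + 8} = \frac{2 o}{8 + o}$)
$\left(21 - 22\right) \left(\left(-69 + 39\right) + Q{\left(1 \right)}\right) = \left(21 - 22\right) \left(\left(-69 + 39\right) + 2 \cdot 1 \frac{1}{8 + 1}\right) = - (-30 + 2 \cdot 1 \cdot \frac{1}{9}) = - (-30 + \frac{2}{9}) = \left(-1\right) \left(- \frac{268}{9}\right) = \frac{268}{9}$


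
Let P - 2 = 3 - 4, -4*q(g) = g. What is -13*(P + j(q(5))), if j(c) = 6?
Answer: -91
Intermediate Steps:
q(g) = -g/4
P = 1 (P = 2 + (3 - 4) = 2 - 1 = 1)
-13*(P + j(q(5))) = -13*(1 + 6) = -13*7 = -91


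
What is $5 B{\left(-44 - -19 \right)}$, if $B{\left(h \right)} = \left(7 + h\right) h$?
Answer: $2250$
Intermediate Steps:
$B{\left(h \right)} = h \left(7 + h\right)$
$5 B{\left(-44 - -19 \right)} = 5 \left(-44 - -19\right) \left(7 - 25\right) = 5 \left(-44 + 19\right) \left(7 + \left(-44 + 19\right)\right) = 5 \left(- 25 \left(7 - 25\right)\right) = 5 \left(\left(-25\right) \left(-18\right)\right) = 5 \cdot 450 = 2250$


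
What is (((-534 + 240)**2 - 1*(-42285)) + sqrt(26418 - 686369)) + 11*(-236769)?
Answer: -2475738 + I*sqrt(659951) ≈ -2.4757e+6 + 812.37*I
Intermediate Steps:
(((-534 + 240)**2 - 1*(-42285)) + sqrt(26418 - 686369)) + 11*(-236769) = (((-294)**2 + 42285) + sqrt(-659951)) - 2604459 = ((86436 + 42285) + I*sqrt(659951)) - 2604459 = (128721 + I*sqrt(659951)) - 2604459 = -2475738 + I*sqrt(659951)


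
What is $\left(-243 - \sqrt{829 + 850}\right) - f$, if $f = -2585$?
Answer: $2342 - \sqrt{1679} \approx 2301.0$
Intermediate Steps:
$\left(-243 - \sqrt{829 + 850}\right) - f = \left(-243 - \sqrt{829 + 850}\right) - -2585 = \left(-243 - \sqrt{1679}\right) + 2585 = 2342 - \sqrt{1679}$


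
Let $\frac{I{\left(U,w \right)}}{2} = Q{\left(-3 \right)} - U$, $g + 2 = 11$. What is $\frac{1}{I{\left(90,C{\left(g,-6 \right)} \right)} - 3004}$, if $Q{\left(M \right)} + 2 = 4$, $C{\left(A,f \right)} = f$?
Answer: $- \frac{1}{3180} \approx -0.00031447$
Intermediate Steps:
$g = 9$ ($g = -2 + 11 = 9$)
$Q{\left(M \right)} = 2$ ($Q{\left(M \right)} = -2 + 4 = 2$)
$I{\left(U,w \right)} = 4 - 2 U$ ($I{\left(U,w \right)} = 2 \left(2 - U\right) = 4 - 2 U$)
$\frac{1}{I{\left(90,C{\left(g,-6 \right)} \right)} - 3004} = \frac{1}{\left(4 - 180\right) - 3004} = \frac{1}{-176 - 3004} = \frac{1}{-3180} = - \frac{1}{3180}$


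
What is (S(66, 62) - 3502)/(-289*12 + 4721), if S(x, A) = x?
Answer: -3436/1253 ≈ -2.7422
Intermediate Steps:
(S(66, 62) - 3502)/(-289*12 + 4721) = (66 - 3502)/(-289*12 + 4721) = -3436/(-3468 + 4721) = -3436/1253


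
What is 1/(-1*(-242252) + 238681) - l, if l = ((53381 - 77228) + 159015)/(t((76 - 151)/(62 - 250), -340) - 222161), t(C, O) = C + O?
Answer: 4073770385995/6705827245143 ≈ 0.60750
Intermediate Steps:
l = -8470528/13943371 (l = ((53381 - 77228) + 159015)/(((76 - 151)/(62 - 250) - 340) - 222161) = (-23847 + 159015)/((-75/(-188) - 340) - 222161) = 135168/((-75*(-1/188) - 340) - 222161) = 135168/((75/188 - 340) - 222161) = 135168/(-63845/188 - 222161) = 135168/(-41830113/188) = 135168*(-188/41830113) = -8470528/13943371 ≈ -0.60750)
1/(-1*(-242252) + 238681) - l = 1/(-1*(-242252) + 238681) - 1*(-8470528/13943371) = 1/(242252 + 238681) + 8470528/13943371 = 1/480933 + 8470528/13943371 = 4073770385995/6705827245143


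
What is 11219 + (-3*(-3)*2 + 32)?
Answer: 11269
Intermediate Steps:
11219 + (-3*(-3)*2 + 32) = 11219 + (9*2 + 32) = 11219 + (18 + 32) = 11219 + 50 = 11269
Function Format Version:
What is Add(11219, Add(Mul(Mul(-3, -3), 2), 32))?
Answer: 11269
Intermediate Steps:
Add(11219, Add(Mul(Mul(-3, -3), 2), 32)) = Add(11219, Add(Mul(9, 2), 32)) = Add(11219, Add(18, 32)) = Add(11219, 50) = 11269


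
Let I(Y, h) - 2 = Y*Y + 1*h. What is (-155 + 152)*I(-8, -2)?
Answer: -192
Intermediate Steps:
I(Y, h) = 2 + h + Y² (I(Y, h) = 2 + (Y*Y + 1*h) = 2 + (Y² + h) = 2 + (h + Y²) = 2 + h + Y²)
(-155 + 152)*I(-8, -2) = (-155 + 152)*(2 - 2 + (-8)²) = -3*(2 - 2 + 64) = -3*64 = -192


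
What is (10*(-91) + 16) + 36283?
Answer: 35389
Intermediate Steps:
(10*(-91) + 16) + 36283 = (-910 + 16) + 36283 = -894 + 36283 = 35389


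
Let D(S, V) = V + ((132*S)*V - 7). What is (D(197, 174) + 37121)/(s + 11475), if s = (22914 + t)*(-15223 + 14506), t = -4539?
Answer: -570248/1645425 ≈ -0.34657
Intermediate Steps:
D(S, V) = -7 + V + 132*S*V (D(S, V) = V + (132*S*V - 7) = V + (-7 + 132*S*V) = -7 + V + 132*S*V)
s = -13174875 (s = (22914 - 4539)*(-15223 + 14506) = 18375*(-717) = -13174875)
(D(197, 174) + 37121)/(s + 11475) = ((-7 + 174 + 132*197*174) + 37121)/(-13174875 + 11475) = ((-7 + 174 + 4524696) + 37121)/(-13163400) = (4524863 + 37121)*(-1/13163400) = 4561984*(-1/13163400) = -570248/1645425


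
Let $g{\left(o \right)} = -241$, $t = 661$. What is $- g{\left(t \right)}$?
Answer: $241$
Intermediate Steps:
$- g{\left(t \right)} = \left(-1\right) \left(-241\right) = 241$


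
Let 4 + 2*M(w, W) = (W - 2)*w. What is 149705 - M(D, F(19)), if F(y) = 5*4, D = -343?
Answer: 152794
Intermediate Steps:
F(y) = 20
M(w, W) = -2 + w*(-2 + W)/2 (M(w, W) = -2 + ((W - 2)*w)/2 = -2 + ((-2 + W)*w)/2 = -2 + (w*(-2 + W))/2 = -2 + w*(-2 + W)/2)
149705 - M(D, F(19)) = 149705 - (-2 - 1*(-343) + (1/2)*20*(-343)) = 149705 - (-2 + 343 - 3430) = 149705 - 1*(-3089) = 149705 + 3089 = 152794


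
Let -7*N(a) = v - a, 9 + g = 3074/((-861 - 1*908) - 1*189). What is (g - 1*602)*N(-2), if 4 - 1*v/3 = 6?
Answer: -2398824/6853 ≈ -350.04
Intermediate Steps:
v = -6 (v = 12 - 3*6 = 12 - 18 = -6)
g = -10348/979 (g = -9 + 3074/((-861 - 1*908) - 1*189) = -9 + 3074/((-861 - 908) - 189) = -9 + 3074/(-1769 - 189) = -9 + 3074/(-1958) = -9 + 3074*(-1/1958) = -9 - 1537/979 = -10348/979 ≈ -10.570)
N(a) = 6/7 + a/7 (N(a) = -(-6 - a)/7 = 6/7 + a/7)
(g - 1*602)*N(-2) = (-10348/979 - 1*602)*(6/7 + (⅐)*(-2)) = (-10348/979 - 602)*(6/7 - 2/7) = -599706/979*4/7 = -2398824/6853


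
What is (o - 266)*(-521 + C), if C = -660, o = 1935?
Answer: -1971089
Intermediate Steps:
(o - 266)*(-521 + C) = (1935 - 266)*(-521 - 660) = 1669*(-1181) = -1971089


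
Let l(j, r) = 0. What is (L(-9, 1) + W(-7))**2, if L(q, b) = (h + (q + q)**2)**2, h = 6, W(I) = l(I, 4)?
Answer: 11859210000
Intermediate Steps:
W(I) = 0
L(q, b) = (6 + 4*q**2)**2 (L(q, b) = (6 + (q + q)**2)**2 = (6 + (2*q)**2)**2 = (6 + 4*q**2)**2)
(L(-9, 1) + W(-7))**2 = (4*(3 + 2*(-9)**2)**2 + 0)**2 = (4*(3 + 2*81)**2 + 0)**2 = (4*(3 + 162)**2 + 0)**2 = (4*165**2 + 0)**2 = (4*27225 + 0)**2 = (108900 + 0)**2 = 108900**2 = 11859210000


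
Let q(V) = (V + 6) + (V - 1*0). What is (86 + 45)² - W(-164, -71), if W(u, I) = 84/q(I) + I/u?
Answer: 47845383/2788 ≈ 17161.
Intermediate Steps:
q(V) = 6 + 2*V (q(V) = (6 + V) + (V + 0) = (6 + V) + V = 6 + 2*V)
W(u, I) = 84/(6 + 2*I) + I/u
(86 + 45)² - W(-164, -71) = (86 + 45)² - (42*(-164) - 71*(3 - 71))/((-164)*(3 - 71)) = 131² - (-1)*(-6888 - 71*(-68))/(164*(-68)) = 17161 - (-1)*(-1)*(-6888 + 4828)/(164*68) = 17161 - (-1)*(-1)*(-2060)/(164*68) = 17161 - 1*(-515/2788) = 17161 + 515/2788 = 47845383/2788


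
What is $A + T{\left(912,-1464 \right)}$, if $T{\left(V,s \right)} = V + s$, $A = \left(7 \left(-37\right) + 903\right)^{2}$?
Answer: $414184$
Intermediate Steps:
$A = 414736$ ($A = \left(-259 + 903\right)^{2} = 644^{2} = 414736$)
$A + T{\left(912,-1464 \right)} = 414736 + \left(912 - 1464\right) = 414736 - 552 = 414184$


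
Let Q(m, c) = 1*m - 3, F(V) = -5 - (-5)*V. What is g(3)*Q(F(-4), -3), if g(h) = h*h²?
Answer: -756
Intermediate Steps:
g(h) = h³
F(V) = -5 + 5*V
Q(m, c) = -3 + m (Q(m, c) = m - 3 = -3 + m)
g(3)*Q(F(-4), -3) = 3³*(-3 + (-5 + 5*(-4))) = 27*(-3 + (-5 - 20)) = 27*(-3 - 25) = 27*(-28) = -756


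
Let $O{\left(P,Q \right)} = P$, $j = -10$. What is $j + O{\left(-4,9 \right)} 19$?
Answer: $-86$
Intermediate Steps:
$j + O{\left(-4,9 \right)} 19 = -10 - 76 = -86$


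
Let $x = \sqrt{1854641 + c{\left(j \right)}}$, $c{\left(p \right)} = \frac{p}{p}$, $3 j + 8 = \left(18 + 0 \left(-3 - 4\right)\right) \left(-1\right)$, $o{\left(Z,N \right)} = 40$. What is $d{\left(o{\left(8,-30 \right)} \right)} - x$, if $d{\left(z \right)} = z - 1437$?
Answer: $-1397 - \sqrt{1854642} \approx -2758.9$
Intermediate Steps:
$d{\left(z \right)} = -1437 + z$
$j = - \frac{26}{3}$ ($j = - \frac{8}{3} + \frac{\left(18 + 0 \left(-3 - 4\right)\right) \left(-1\right)}{3} = - \frac{8}{3} + \frac{\left(18 + 0 \left(-7\right)\right) \left(-1\right)}{3} = - \frac{8}{3} + \frac{\left(18 + 0\right) \left(-1\right)}{3} = - \frac{8}{3} + \frac{18 \left(-1\right)}{3} = - \frac{8}{3} + \frac{1}{3} \left(-18\right) = - \frac{8}{3} - 6 = - \frac{26}{3} \approx -8.6667$)
$c{\left(p \right)} = 1$
$x = \sqrt{1854642}$ ($x = \sqrt{1854641 + 1} = \sqrt{1854642} \approx 1361.9$)
$d{\left(o{\left(8,-30 \right)} \right)} - x = \left(-1437 + 40\right) - \sqrt{1854642} = -1397 - \sqrt{1854642}$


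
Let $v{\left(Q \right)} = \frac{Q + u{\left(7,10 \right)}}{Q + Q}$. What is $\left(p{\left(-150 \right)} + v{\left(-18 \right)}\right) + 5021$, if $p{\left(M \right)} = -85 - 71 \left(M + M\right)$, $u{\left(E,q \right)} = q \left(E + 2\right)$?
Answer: $26234$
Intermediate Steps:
$u{\left(E,q \right)} = q \left(2 + E\right)$
$v{\left(Q \right)} = \frac{90 + Q}{2 Q}$ ($v{\left(Q \right)} = \frac{Q + 10 \left(2 + 7\right)}{Q + Q} = \frac{Q + 10 \cdot 9}{2 Q} = \left(Q + 90\right) \frac{1}{2 Q} = \left(90 + Q\right) \frac{1}{2 Q} = \frac{90 + Q}{2 Q}$)
$p{\left(M \right)} = -85 - 142 M$ ($p{\left(M \right)} = -85 - 71 \cdot 2 M = -85 - 142 M$)
$\left(p{\left(-150 \right)} + v{\left(-18 \right)}\right) + 5021 = \left(\left(-85 - -21300\right) + \frac{90 - 18}{2 \left(-18\right)}\right) + 5021 = \left(\left(-85 + 21300\right) + \frac{1}{2} \left(- \frac{1}{18}\right) 72\right) + 5021 = \left(21215 - 2\right) + 5021 = 21213 + 5021 = 26234$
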